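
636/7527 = 212/2509 = 0.08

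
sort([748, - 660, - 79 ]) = [ - 660,-79,  748]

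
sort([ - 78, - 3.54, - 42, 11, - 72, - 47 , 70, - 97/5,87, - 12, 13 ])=[-78,-72,-47, - 42 ,- 97/5, - 12, - 3.54, 11, 13, 70,87]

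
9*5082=45738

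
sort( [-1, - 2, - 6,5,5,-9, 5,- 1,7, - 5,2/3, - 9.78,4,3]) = [-9.78, - 9, - 6,-5,-2, - 1 ,-1, 2/3, 3,  4,5,5, 5,7]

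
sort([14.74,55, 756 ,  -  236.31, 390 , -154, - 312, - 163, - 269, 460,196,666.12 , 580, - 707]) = [ - 707,-312, - 269, - 236.31,-163 , - 154,14.74,55,196,390 , 460,580,666.12,756] 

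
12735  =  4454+8281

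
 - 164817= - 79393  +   - 85424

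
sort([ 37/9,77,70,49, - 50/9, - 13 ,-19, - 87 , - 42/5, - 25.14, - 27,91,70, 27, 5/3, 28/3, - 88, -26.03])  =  [ - 88, - 87,  -  27, - 26.03, - 25.14, - 19, - 13,-42/5, - 50/9,5/3, 37/9,  28/3,27, 49, 70,70,77,91]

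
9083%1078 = 459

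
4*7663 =30652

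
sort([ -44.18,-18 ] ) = [- 44.18,-18] 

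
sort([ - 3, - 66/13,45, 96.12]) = [ - 66/13,- 3,45,96.12]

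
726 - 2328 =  - 1602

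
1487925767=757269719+730656048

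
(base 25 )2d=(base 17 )3C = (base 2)111111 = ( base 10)63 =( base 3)2100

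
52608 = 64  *822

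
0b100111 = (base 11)36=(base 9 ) 43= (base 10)39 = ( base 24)1F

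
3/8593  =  3/8593=0.00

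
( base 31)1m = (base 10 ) 53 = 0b110101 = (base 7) 104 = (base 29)1o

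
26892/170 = 13446/85 = 158.19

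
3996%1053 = 837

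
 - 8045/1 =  - 8045= -  8045.00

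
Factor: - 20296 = -2^3 * 43^1*59^1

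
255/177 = 85/59 = 1.44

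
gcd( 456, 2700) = 12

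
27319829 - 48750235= - 21430406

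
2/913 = 2/913 = 0.00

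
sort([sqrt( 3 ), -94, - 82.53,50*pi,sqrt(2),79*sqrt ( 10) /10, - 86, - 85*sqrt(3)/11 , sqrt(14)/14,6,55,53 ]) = [ - 94, - 86, - 82.53,  -  85*sqrt (3)/11,  sqrt( 14 )/14, sqrt ( 2 ),sqrt( 3 ), 6, 79 * sqrt (10 )/10,53 , 55, 50 * pi]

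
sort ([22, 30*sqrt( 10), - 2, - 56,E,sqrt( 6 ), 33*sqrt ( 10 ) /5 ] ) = [ -56, - 2, sqrt(6 ) , E, 33*sqrt(10 ) /5,22, 30*sqrt ( 10)]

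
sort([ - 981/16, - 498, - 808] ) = [ - 808,-498, - 981/16 ]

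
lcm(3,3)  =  3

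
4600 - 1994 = 2606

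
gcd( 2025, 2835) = 405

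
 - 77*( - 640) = 49280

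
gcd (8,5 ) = 1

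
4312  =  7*616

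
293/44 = 293/44 =6.66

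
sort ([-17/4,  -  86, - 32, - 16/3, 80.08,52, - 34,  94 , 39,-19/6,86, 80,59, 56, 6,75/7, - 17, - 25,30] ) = [  -  86, - 34, -32,-25,-17, - 16/3 , - 17/4, -19/6 , 6,75/7,30,39,  52,56, 59,80, 80.08,  86,94]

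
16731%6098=4535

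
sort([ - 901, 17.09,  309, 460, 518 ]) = [ - 901,17.09 , 309,460,518]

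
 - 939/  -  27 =313/9  =  34.78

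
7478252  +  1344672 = 8822924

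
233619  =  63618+170001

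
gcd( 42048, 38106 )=1314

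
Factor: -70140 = - 2^2*3^1*5^1*7^1*167^1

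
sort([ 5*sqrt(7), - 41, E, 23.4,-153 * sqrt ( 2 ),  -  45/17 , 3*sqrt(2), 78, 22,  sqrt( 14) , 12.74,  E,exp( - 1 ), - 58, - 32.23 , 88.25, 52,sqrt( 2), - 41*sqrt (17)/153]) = [ - 153 * sqrt( 2),-58,-41, - 32.23, - 45/17,  -  41*sqrt(17 ) /153,exp( - 1),  sqrt( 2),E, E , sqrt( 14 ), 3*sqrt (2 ), 12.74, 5*sqrt( 7 ),22,23.4, 52  ,  78, 88.25 ]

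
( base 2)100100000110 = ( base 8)4406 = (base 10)2310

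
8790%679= 642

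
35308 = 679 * 52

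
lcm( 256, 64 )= 256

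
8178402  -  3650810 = 4527592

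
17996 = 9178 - -8818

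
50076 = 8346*6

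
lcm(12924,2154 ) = 12924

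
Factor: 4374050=2^1*5^2*87481^1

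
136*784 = 106624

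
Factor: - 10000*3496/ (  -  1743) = 2^7*3^( - 1)*5^4*7^( - 1)*19^1*23^1*83^( - 1)=34960000/1743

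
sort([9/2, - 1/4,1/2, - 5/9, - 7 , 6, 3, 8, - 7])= [ - 7 ,- 7,-5/9, - 1/4 , 1/2,3,9/2, 6 , 8 ] 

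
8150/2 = 4075  =  4075.00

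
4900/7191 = 4900/7191 = 0.68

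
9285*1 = 9285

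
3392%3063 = 329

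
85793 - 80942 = 4851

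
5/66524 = 5/66524 = 0.00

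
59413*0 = 0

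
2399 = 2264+135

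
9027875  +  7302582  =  16330457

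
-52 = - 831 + 779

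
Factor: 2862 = 2^1*3^3*53^1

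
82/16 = 5+1/8 = 5.12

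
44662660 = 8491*5260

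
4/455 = 4/455 = 0.01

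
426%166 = 94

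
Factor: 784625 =5^3 * 6277^1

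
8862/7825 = 8862/7825 = 1.13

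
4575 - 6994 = -2419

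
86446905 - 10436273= 76010632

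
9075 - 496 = 8579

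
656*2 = 1312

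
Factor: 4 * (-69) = -2^2*3^1*23^1= - 276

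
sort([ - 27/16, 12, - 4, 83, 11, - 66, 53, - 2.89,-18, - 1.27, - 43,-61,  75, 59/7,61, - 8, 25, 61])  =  [-66, - 61, - 43,  -  18, - 8, - 4, - 2.89, - 27/16, - 1.27, 59/7, 11, 12,25, 53,61, 61  ,  75,  83]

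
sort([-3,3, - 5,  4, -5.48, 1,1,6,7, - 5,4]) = [-5.48, - 5, - 5, - 3, 1,1,3,4,4 , 6, 7]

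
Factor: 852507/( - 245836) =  - 2^ ( - 2)*3^2*41^ ( -1)*1499^( - 1)*94723^1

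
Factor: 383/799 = 17^( - 1)*47^( - 1) * 383^1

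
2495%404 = 71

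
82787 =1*82787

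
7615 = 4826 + 2789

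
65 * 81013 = 5265845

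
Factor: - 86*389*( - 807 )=26997378 = 2^1 *3^1*43^1*269^1*389^1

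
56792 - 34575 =22217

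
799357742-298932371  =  500425371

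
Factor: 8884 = 2^2*2221^1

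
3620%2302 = 1318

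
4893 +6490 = 11383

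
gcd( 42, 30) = 6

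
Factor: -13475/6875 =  - 49/25  =  - 5^ ( - 2 )*7^2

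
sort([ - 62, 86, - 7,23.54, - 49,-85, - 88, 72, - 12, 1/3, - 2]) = [ - 88,-85,-62,-49, - 12, - 7,-2, 1/3,23.54,72, 86 ]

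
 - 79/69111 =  - 1 + 69032/69111=-0.00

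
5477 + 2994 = 8471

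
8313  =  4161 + 4152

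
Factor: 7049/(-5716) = - 2^( - 2)  *  7^1*19^1*53^1*1429^( -1) 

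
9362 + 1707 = 11069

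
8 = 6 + 2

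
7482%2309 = 555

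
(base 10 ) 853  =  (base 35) od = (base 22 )1GH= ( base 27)14g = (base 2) 1101010101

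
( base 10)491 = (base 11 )407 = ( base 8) 753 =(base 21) 128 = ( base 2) 111101011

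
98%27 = 17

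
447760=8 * 55970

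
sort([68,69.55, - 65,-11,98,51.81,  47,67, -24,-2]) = [ - 65,  -  24 , - 11,-2, 47, 51.81, 67, 68, 69.55, 98 ] 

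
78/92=39/46 = 0.85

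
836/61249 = 836/61249 = 0.01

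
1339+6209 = 7548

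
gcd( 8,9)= 1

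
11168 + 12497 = 23665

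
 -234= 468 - 702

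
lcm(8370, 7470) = 694710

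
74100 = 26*2850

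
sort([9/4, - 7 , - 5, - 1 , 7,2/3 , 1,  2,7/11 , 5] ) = [ - 7, - 5, - 1, 7/11, 2/3,1 , 2, 9/4, 5,  7]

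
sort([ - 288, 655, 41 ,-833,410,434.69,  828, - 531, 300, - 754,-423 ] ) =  [ - 833,-754,- 531 ,  -  423, - 288 , 41, 300, 410,434.69 , 655,828 ]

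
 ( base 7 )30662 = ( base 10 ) 7541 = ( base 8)16565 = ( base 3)101100022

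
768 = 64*12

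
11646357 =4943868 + 6702489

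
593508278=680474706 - 86966428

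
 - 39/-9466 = 39/9466 = 0.00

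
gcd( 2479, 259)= 37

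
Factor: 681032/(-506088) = -3^(-4 ) *109^1 = - 109/81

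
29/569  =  29/569= 0.05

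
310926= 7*44418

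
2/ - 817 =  - 2/817 = -0.00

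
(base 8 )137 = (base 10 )95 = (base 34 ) 2r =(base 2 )1011111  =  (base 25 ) 3k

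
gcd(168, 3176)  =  8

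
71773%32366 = 7041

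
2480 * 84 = 208320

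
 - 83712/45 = -27904/15 = - 1860.27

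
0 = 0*8681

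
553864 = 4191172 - 3637308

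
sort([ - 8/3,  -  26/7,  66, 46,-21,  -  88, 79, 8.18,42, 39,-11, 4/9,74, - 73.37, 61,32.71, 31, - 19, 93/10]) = [  -  88, - 73.37, - 21,-19 , - 11,-26/7, - 8/3, 4/9,  8.18 , 93/10,31,32.71, 39,  42, 46 , 61, 66, 74, 79]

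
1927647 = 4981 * 387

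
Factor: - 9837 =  - 3^2*1093^1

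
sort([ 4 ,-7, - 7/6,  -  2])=[ - 7, - 2, - 7/6,4]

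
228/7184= 57/1796 = 0.03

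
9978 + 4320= 14298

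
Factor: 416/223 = 2^5*13^1*223^( - 1)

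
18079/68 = 18079/68 = 265.87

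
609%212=185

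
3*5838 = 17514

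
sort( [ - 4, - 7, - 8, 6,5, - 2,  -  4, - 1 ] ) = [-8, - 7, - 4, - 4, - 2, - 1,5, 6]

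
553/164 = 3 +61/164 = 3.37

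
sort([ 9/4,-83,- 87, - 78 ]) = [ - 87, - 83, - 78, 9/4]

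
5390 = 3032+2358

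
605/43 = 605/43 = 14.07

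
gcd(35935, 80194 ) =1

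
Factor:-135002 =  - 2^1 * 7^1*9643^1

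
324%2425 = 324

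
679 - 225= 454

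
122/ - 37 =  - 4  +  26/37 =- 3.30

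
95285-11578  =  83707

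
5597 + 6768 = 12365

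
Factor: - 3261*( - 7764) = 25318404   =  2^2*3^2*647^1*1087^1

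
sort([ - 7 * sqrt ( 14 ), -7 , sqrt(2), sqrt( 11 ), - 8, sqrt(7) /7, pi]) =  [ - 7*sqrt ( 14 ), - 8,-7, sqrt ( 7) /7, sqrt(2 ) , pi, sqrt( 11 ) ]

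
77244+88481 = 165725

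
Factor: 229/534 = 2^(-1 )*3^( - 1 )*89^( - 1)*229^1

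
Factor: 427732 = 2^2*61^1*1753^1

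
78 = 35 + 43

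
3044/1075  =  3044/1075 = 2.83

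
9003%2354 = 1941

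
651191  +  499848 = 1151039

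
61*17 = 1037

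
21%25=21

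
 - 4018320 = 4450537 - 8468857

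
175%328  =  175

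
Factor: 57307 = 17^1*3371^1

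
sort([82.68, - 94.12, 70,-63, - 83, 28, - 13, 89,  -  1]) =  [ - 94.12, - 83, - 63, - 13, - 1, 28, 70, 82.68, 89 ]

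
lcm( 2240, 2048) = 71680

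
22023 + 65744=87767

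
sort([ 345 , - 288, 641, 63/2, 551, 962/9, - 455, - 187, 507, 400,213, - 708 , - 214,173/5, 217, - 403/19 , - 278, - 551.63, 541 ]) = [ - 708,- 551.63, - 455, - 288, - 278, - 214, - 187 , - 403/19,63/2, 173/5 , 962/9, 213 , 217, 345,  400, 507,  541, 551,  641]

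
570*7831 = 4463670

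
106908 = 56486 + 50422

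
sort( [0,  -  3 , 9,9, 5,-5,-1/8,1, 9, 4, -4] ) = [-5, - 4 , - 3, - 1/8 , 0,1,4 , 5, 9,9 , 9 ] 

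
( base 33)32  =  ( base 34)2x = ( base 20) 51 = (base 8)145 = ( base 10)101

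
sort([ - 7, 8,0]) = [ - 7, 0,8]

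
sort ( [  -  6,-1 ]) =[ - 6, -1]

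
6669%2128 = 285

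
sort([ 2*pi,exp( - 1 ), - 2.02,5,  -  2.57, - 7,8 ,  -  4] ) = [ - 7, - 4, - 2.57, - 2.02,  exp( - 1 ),5,2*pi,8 ] 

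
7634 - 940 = 6694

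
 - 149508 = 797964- 947472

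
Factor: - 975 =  - 3^1*5^2*13^1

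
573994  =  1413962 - 839968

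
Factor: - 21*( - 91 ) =3^1*7^2*13^1 = 1911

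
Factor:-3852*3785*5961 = - 2^2*3^3*  5^1 * 107^1*757^1*1987^1 =- 86910307020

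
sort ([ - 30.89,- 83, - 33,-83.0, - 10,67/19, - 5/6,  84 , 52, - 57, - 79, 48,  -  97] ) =[- 97, - 83, - 83.0, - 79, - 57, - 33 , - 30.89 , - 10, - 5/6 , 67/19,48 , 52, 84] 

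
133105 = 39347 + 93758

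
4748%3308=1440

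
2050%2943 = 2050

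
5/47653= 5/47653 = 0.00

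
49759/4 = 49759/4 = 12439.75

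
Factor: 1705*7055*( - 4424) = - 53215300600 = - 2^3*5^2 * 7^1 *11^1*17^1 * 31^1*79^1  *  83^1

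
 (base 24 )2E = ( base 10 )62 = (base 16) 3e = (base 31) 20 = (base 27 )28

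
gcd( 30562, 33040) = 826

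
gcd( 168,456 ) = 24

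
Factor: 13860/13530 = 2^1*3^1*7^1*41^( - 1 ) = 42/41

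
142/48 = 2 + 23/24 = 2.96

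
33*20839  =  687687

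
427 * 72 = 30744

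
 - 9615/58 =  - 9615/58 = -165.78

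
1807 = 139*13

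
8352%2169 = 1845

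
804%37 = 27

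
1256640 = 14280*88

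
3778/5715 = 3778/5715 = 0.66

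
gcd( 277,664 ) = 1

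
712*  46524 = 33125088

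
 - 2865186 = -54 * 53059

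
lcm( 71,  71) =71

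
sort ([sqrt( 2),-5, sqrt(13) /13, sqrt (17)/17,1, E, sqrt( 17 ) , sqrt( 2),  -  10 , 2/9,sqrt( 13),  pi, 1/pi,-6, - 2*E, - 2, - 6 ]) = [  -  10, - 6, - 6, - 2*E, - 5, - 2, 2/9, sqrt(17)/17, sqrt(13)/13, 1/pi, 1,sqrt ( 2 ), sqrt(2), E, pi, sqrt( 13 ), sqrt( 17 )]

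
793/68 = 793/68 = 11.66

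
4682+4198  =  8880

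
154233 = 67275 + 86958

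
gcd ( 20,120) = 20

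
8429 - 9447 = - 1018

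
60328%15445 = 13993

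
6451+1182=7633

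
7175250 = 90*79725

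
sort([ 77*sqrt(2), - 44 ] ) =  [ - 44,77*sqrt(2)]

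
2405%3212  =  2405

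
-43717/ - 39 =43717/39 = 1120.95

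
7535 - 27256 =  - 19721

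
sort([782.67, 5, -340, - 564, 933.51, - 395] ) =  [ - 564, - 395,-340, 5, 782.67,933.51] 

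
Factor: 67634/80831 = 2^1 * 7^1 * 4831^1* 80831^( - 1 )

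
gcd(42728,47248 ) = 8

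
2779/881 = 2779/881=3.15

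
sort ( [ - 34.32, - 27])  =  [ - 34.32, - 27 ]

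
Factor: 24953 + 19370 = 44323=127^1*349^1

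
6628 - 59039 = -52411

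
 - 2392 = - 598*4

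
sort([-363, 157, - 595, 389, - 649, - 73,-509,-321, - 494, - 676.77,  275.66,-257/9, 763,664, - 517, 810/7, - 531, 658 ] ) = [ - 676.77, - 649, - 595, - 531, - 517  , - 509, - 494, - 363,-321, - 73, - 257/9,810/7, 157, 275.66, 389, 658, 664,763]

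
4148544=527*7872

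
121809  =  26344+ 95465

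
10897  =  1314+9583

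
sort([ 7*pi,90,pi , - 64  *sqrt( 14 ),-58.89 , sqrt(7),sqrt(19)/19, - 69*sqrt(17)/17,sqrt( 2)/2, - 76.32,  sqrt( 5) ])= [-64*sqrt(14 ),-76.32,-58.89 , - 69*sqrt (17 ) /17,sqrt(19 )/19 , sqrt(2 ) /2, sqrt(5 ), sqrt(7 ),pi, 7*pi, 90 ]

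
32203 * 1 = 32203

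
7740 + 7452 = 15192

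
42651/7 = 6093 =6093.00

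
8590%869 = 769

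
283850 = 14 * 20275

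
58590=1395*42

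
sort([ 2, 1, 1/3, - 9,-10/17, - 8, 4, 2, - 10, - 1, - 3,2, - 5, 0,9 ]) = [ - 10, - 9, - 8,-5 , - 3,-1,- 10/17, 0, 1/3, 1, 2,2, 2, 4, 9 ]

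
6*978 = 5868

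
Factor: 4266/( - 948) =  - 2^ (-1)*3^2 = - 9/2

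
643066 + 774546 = 1417612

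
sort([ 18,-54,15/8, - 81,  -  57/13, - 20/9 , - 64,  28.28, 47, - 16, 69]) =[-81 ,-64,  -  54,-16, - 57/13,  -  20/9, 15/8, 18,28.28,47,69]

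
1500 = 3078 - 1578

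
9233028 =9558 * 966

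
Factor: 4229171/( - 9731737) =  - 31^( - 1 )*13649^(- 1)*183877^1=- 183877/423119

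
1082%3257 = 1082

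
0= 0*3979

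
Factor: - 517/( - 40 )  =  2^ ( - 3) * 5^( - 1)*11^1 * 47^1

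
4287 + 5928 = 10215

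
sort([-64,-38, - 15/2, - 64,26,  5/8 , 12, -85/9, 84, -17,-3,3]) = [ - 64, - 64,-38, - 17,  -  85/9, - 15/2 , -3, 5/8,3,12, 26,84]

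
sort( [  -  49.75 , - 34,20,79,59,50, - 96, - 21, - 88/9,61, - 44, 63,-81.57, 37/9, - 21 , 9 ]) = [ - 96, - 81.57,- 49.75, - 44, - 34,  -  21,-21, - 88/9,37/9,  9, 20,50,59,61, 63,79 ]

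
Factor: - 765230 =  - 2^1*5^1*59^1*1297^1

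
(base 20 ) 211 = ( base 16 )335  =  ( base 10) 821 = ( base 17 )2e5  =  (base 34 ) o5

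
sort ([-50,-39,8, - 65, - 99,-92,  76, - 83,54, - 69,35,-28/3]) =[ - 99, -92,-83, - 69 ,- 65, - 50, - 39, - 28/3,8,  35, 54,76 ]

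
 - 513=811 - 1324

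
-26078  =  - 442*59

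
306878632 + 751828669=1058707301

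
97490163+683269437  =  780759600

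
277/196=277/196 = 1.41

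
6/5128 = 3/2564=0.00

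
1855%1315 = 540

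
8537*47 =401239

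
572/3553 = 52/323  =  0.16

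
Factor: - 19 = -19^1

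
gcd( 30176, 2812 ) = 4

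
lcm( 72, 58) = 2088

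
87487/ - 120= - 730+113/120 = - 729.06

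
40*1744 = 69760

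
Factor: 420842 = 2^1  *  210421^1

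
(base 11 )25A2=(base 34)2vd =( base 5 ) 102004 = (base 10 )3379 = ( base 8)6463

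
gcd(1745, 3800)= 5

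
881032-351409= 529623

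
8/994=4/497  =  0.01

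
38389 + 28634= 67023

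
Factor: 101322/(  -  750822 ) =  - 3^1*13^1 * 17^(-2)  =  - 39/289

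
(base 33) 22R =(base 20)5db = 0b100011011111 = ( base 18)703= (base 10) 2271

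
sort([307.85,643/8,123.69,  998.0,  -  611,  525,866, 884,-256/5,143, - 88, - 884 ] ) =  [ - 884, - 611,-88, - 256/5,643/8,123.69 , 143,  307.85,525,866,884, 998.0 ] 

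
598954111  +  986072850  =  1585026961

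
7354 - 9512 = - 2158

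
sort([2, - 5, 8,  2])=[ - 5,  2, 2,8]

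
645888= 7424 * 87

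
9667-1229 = 8438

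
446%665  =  446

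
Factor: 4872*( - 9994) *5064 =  - 2^7 * 3^2*7^1*19^1*29^1*211^1*263^1 = -  246570049152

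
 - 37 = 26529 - 26566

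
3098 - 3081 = 17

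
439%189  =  61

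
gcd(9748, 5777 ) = 1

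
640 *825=528000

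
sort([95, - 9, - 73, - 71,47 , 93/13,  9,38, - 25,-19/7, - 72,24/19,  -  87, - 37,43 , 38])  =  [ - 87, - 73, - 72, - 71, - 37, - 25, - 9, - 19/7, 24/19,93/13,9,38 , 38,43,47, 95 ]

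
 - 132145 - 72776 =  -204921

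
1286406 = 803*1602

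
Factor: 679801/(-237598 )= -2^ ( - 1 )*19^1*37^1*967^1*118799^( - 1 )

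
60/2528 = 15/632 =0.02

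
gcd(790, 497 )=1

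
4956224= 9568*518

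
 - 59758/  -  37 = 59758/37 = 1615.08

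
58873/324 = 181+229/324 = 181.71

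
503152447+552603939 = 1055756386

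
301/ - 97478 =  -  301/97478  =  - 0.00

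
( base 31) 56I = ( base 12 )2A95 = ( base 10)5009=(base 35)434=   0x1391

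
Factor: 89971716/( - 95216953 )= - 2^2 * 3^1*13^(  -  1 )*37^1*202639^1*7324381^( - 1 ) 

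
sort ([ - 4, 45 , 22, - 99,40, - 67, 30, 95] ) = [ - 99, - 67, -4,22, 30,40, 45,95 ] 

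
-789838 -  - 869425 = 79587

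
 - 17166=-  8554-8612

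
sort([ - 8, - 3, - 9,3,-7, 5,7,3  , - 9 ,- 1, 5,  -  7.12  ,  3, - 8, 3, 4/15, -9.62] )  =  [ - 9.62, - 9, - 9, - 8 , - 8,-7.12 , - 7, - 3, - 1,4/15, 3,3 , 3,3, 5, 5,7] 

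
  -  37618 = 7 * ( - 5374) 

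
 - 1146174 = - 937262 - 208912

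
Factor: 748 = 2^2*11^1*17^1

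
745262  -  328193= 417069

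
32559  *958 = 31191522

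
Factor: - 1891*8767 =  - 11^1*31^1*61^1*797^1 = - 16578397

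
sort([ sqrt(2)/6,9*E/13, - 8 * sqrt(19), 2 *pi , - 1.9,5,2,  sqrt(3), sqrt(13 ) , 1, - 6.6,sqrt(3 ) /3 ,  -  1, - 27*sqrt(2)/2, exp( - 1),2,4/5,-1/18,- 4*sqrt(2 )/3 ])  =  [ - 8*sqrt (19), - 27*sqrt(2 )/2, - 6.6,-1.9,- 4*sqrt( 2) /3 , - 1,-1/18, sqrt (2 ) /6,exp(-1),sqrt(3)/3,4/5, 1,sqrt(3),9 * E/13,2,2,sqrt( 13),  5,2*pi]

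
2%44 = 2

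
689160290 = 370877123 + 318283167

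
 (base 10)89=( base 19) 4D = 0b1011001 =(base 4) 1121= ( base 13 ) 6B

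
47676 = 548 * 87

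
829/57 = 14 + 31/57=14.54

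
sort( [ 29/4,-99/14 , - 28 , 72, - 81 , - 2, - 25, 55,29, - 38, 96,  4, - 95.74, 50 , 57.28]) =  [ -95.74, - 81, - 38, - 28, - 25, - 99/14, - 2,  4, 29/4, 29, 50,  55, 57.28, 72, 96] 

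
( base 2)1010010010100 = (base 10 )5268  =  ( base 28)6K4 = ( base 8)12224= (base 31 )5ET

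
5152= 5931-779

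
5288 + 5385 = 10673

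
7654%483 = 409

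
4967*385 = 1912295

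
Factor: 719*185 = 133015 = 5^1*37^1 * 719^1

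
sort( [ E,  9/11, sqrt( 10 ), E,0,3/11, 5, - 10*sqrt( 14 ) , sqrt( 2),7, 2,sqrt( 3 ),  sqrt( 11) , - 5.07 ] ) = [  -  10 * sqrt ( 14 ), - 5.07,0  ,  3/11,9/11,sqrt( 2),  sqrt( 3 ), 2, E , E, sqrt ( 10 ), sqrt(11) , 5,7]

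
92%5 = 2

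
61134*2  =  122268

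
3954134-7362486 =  - 3408352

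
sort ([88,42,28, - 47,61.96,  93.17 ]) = [ - 47, 28,42,  61.96, 88,93.17]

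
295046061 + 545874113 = 840920174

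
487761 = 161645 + 326116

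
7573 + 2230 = 9803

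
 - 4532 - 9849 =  - 14381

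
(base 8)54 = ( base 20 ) 24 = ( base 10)44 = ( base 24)1K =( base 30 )1e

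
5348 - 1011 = 4337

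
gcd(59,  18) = 1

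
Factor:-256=  -  2^8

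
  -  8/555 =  - 1 + 547/555 = - 0.01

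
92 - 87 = 5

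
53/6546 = 53/6546 = 0.01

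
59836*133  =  7958188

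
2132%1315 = 817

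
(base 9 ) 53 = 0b110000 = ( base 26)1M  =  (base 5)143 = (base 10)48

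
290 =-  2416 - - 2706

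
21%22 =21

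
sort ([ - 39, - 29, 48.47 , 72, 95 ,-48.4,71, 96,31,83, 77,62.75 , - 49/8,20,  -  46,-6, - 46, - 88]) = [ - 88,-48.4, - 46 , - 46, - 39, -29, - 49/8,-6,20, 31,48.47, 62.75, 71,72, 77, 83, 95,96 ] 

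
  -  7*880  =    -  6160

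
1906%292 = 154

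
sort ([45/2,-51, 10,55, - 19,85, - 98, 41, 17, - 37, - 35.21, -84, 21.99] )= [ - 98, - 84,-51, - 37, - 35.21,  -  19, 10,17 , 21.99,45/2,41,55,85] 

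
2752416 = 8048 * 342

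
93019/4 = 93019/4 = 23254.75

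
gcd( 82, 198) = 2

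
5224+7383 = 12607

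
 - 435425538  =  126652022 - 562077560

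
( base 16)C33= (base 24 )5a3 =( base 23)5ki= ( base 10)3123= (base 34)2NT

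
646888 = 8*80861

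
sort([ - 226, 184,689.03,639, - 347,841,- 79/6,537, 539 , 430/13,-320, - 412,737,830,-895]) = [ - 895 ,-412, - 347,-320,- 226 , - 79/6,430/13, 184, 537 , 539 , 639,689.03, 737, 830,  841 ]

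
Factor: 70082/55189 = 2^1*67^1*229^(-1 )*241^( - 1)*523^1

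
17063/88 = 193 + 79/88 = 193.90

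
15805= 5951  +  9854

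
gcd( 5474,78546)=2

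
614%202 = 8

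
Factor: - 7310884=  - 2^2*7^1*17^1*15359^1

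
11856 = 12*988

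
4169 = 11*379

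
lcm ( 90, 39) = 1170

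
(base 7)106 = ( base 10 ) 55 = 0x37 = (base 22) 2B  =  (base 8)67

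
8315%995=355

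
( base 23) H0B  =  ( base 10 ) 9004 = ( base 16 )232C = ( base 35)7c9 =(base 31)9be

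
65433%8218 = 7907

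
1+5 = 6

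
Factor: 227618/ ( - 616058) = - 89^(- 1)*3461^ ( - 1 )*113809^1 =-113809/308029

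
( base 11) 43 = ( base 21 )25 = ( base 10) 47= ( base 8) 57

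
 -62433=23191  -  85624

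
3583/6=3583/6 = 597.17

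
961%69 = 64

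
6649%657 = 79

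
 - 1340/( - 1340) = 1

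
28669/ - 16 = - 28669/16 = -1791.81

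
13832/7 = 1976=1976.00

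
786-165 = 621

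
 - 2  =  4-6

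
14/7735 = 2/1105 = 0.00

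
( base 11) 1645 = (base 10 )2106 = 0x83a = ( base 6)13430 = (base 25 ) 396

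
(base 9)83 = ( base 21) 3C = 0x4b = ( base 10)75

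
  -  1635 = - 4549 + 2914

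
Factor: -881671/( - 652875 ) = 3^ ( -1 )*5^(-3)*7^1*17^1 * 31^1*239^1*1741^( - 1)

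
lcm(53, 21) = 1113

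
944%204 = 128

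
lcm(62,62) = 62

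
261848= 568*461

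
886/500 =1 + 193/250 = 1.77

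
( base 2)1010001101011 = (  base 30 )5o7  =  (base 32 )53b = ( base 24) 91j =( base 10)5227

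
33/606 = 11/202 =0.05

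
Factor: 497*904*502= 225542576 = 2^4*7^1 * 71^1*113^1*251^1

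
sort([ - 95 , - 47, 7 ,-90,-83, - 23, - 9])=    [ - 95, - 90, - 83, - 47,-23, - 9,  7] 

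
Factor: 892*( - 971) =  - 2^2*223^1 * 971^1 = - 866132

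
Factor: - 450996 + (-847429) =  - 1298425=- 5^2*167^1*311^1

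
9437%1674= 1067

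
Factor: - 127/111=-3^ ( -1 ) * 37^( - 1) *127^1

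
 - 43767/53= - 826 + 11/53=- 825.79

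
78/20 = 3 + 9/10 =3.90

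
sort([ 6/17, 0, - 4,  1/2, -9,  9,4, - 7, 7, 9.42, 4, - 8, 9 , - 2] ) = [-9, - 8, - 7,-4, - 2, 0,  6/17, 1/2,  4,  4,7 , 9,9 , 9.42 ] 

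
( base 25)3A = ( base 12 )71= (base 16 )55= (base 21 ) 41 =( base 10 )85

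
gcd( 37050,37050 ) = 37050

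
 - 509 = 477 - 986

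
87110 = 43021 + 44089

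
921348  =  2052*449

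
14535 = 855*17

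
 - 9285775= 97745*( - 95)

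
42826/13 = 3294 + 4/13  =  3294.31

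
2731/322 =2731/322 = 8.48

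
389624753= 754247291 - 364622538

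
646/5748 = 323/2874 =0.11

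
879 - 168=711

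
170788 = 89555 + 81233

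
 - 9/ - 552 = 3/184 = 0.02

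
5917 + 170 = 6087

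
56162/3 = 18720+2/3 = 18720.67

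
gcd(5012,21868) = 28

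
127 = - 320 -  - 447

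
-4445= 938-5383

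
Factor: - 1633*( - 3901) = 23^1*47^1 * 71^1*83^1 = 6370333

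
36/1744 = 9/436= 0.02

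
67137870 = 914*73455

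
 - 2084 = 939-3023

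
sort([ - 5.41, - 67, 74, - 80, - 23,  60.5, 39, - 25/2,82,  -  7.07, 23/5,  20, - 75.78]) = [ - 80, - 75.78, - 67, - 23, - 25/2,  -  7.07,-5.41,  23/5,20,39, 60.5, 74, 82] 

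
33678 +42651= 76329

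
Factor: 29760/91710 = 992/3057 = 2^5*3^( - 1)*31^1*1019^ (-1 ) 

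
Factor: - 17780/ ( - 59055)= 28/93 = 2^2*3^(  -  1 )*7^1*31^ ( - 1 )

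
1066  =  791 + 275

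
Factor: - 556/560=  - 139/140 =- 2^( - 2)*5^(-1)*7^( - 1 )*139^1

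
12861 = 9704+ 3157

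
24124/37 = 652=652.00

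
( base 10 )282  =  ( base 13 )189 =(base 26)AM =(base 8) 432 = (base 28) A2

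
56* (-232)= - 12992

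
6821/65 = 104 + 61/65 = 104.94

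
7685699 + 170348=7856047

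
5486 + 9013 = 14499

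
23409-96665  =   - 73256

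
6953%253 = 122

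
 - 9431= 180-9611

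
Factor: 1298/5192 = 1/4 = 2^ ( -2)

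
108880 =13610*8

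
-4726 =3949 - 8675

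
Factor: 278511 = 3^1*17^1*43^1 * 127^1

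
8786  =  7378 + 1408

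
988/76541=988/76541=0.01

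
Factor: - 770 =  - 2^1*5^1*7^1*11^1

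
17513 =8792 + 8721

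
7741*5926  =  45873166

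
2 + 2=4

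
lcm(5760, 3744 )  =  74880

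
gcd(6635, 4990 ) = 5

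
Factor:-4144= - 2^4*7^1*37^1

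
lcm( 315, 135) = 945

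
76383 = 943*81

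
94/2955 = 94/2955 = 0.03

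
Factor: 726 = 2^1*3^1*11^2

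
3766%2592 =1174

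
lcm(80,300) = 1200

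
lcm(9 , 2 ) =18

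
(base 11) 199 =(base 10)229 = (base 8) 345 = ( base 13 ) 148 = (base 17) D8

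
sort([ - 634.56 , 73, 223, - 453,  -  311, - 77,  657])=[ - 634.56, - 453, - 311 , - 77, 73,223,657]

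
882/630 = 1 + 2/5 = 1.40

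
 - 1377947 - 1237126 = -2615073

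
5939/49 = 121 + 10/49 = 121.20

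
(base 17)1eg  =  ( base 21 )14i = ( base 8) 1037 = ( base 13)32a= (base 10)543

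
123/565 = 123/565 = 0.22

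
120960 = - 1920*( - 63 )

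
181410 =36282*5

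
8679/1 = 8679=8679.00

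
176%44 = 0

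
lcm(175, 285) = 9975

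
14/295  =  14/295 = 0.05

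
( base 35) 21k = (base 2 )100111001001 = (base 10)2505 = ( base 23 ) 4gl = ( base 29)2sb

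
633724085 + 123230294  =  756954379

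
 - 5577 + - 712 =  - 6289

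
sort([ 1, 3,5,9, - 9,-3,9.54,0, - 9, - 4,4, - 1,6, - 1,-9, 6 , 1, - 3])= [ - 9, - 9,  -  9, - 4, - 3, - 3, - 1 , - 1, 0, 1,1,3,  4, 5,6, 6,  9,9.54]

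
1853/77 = 24 + 5/77=24.06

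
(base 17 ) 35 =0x38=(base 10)56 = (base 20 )2g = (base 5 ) 211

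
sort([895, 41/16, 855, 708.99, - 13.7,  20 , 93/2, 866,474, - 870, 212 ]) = [ - 870, - 13.7,41/16, 20, 93/2,  212, 474  ,  708.99,855, 866, 895] 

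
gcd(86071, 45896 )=1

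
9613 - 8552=1061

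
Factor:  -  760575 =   -  3^1* 5^2 * 10141^1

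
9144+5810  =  14954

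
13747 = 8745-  - 5002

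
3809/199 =3809/199 = 19.14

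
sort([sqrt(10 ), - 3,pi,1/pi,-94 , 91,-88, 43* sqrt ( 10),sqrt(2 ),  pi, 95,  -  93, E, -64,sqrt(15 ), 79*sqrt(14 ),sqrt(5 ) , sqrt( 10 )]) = [-94,-93, - 88, - 64, - 3, 1/pi , sqrt(2),sqrt(5),E, pi,pi, sqrt(10), sqrt(10), sqrt (15 ),91,95, 43 * sqrt ( 10),  79*sqrt(14 )] 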